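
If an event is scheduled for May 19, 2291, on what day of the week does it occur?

Tuesday

Doomsday rule: the anchor day for the 2200s is Friday. For year 91: 91÷12 = 7 r 7, and 7÷4 = 1, so 7+7+1 = 15.
Friday + 15 ≡ Saturday — that's 2291's doomsday.
In May the doomsday date is May 9.
May 19 is 10 days after May 9; 10 mod 7 = 3, so Saturday + 3 = Tuesday.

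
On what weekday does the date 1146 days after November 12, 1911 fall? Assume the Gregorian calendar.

Friday

First find the weekday of Nov 12, 1911. Doomsday rule: the anchor day for the 1900s is Wednesday. For year 11: 11÷12 = 0 r 11, and 11÷4 = 2, so 0+11+2 = 13.
Wednesday + 13 ≡ Tuesday — that's 1911's doomsday.
In November the doomsday date is Nov 7.
Nov 12 is 5 days after Nov 7; 5 mod 7 = 5, so Tuesday + 5 = Sunday.
1146 mod 7 = 5, so 1146 days after a Sunday is Sunday + 5 = Friday.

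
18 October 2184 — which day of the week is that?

Monday

Doomsday rule: the anchor day for the 2100s is Sunday. For year 84: 84÷12 = 7 r 0, and 0÷4 = 0, so 7+0+0 = 7.
Sunday + 7 ≡ Sunday — that's 2184's doomsday.
In October the doomsday date is Oct 10.
Oct 18 is 8 days after Oct 10; 8 mod 7 = 1, so Sunday + 1 = Monday.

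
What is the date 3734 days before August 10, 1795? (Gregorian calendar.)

May 20, 1785

−365 (one year) → Aug 10, 1794 (3369 left).
−365 (one year) → Aug 10, 1793 (3004 left).
−365 (one year) → Aug 10, 1792 (2639 left).
−366 (one year; includes Feb 29, 1792) → Aug 10, 1791 (2273 left).
−365 (one year) → Aug 10, 1790 (1908 left).
−365 (one year) → Aug 10, 1789 (1543 left).
−365 (one year) → Aug 10, 1788 (1178 left).
−366 (one year; includes Feb 29, 1788) → Aug 10, 1787 (812 left).
−365 (one year) → Aug 10, 1786 (447 left).
−365 (one year) → Aug 10, 1785 (82 left).
−10 → Jul 31, 1785 (end of Jul, 31 days; 72 left).
−31 → Jun 30, 1785 (end of Jun, 30 days; 41 left).
−30 → May 31, 1785 (end of May, 31 days; 11 left).
−11 → May 20, 1785.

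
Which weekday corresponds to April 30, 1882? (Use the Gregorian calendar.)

Doomsday rule: the anchor day for the 1800s is Friday. For year 82: 82÷12 = 6 r 10, and 10÷4 = 2, so 6+10+2 = 18.
Friday + 18 ≡ Tuesday — that's 1882's doomsday.
In April the doomsday date is Apr 4.
Apr 30 is 26 days after Apr 4; 26 mod 7 = 5, so Tuesday + 5 = Sunday.

Sunday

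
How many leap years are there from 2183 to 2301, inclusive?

Multiples of 4 in [2183,2301]: 30.
Of those, multiples of 100: 2 (not leap unless ÷400).
Multiples of 400: 0.
Leap years = 30 − 2 + 0 = 28.

28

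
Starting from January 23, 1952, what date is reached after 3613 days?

+366 (one year; includes Feb 29, 1952) → Jan 23, 1953 (3247 left).
+365 (one year) → Jan 23, 1954 (2882 left).
+365 (one year) → Jan 23, 1955 (2517 left).
+365 (one year) → Jan 23, 1956 (2152 left).
+366 (one year; includes Feb 29, 1956) → Jan 23, 1957 (1786 left).
+365 (one year) → Jan 23, 1958 (1421 left).
+365 (one year) → Jan 23, 1959 (1056 left).
+365 (one year) → Jan 23, 1960 (691 left).
+366 (one year; includes Feb 29, 1960) → Jan 23, 1961 (325 left).
Jan has 31 days: +9 → Feb 1, 1961 (316 left).
Feb has 28 days: +28 → Mar 1, 1961 (288 left).
Mar has 31 days: +31 → Apr 1, 1961 (257 left).
Apr has 30 days: +30 → May 1, 1961 (227 left).
May has 31 days: +31 → Jun 1, 1961 (196 left).
Jun has 30 days: +30 → Jul 1, 1961 (166 left).
Jul has 31 days: +31 → Aug 1, 1961 (135 left).
Aug has 31 days: +31 → Sep 1, 1961 (104 left).
Sep has 30 days: +30 → Oct 1, 1961 (74 left).
Oct has 31 days: +31 → Nov 1, 1961 (43 left).
Nov has 30 days: +30 → Dec 1, 1961 (13 left).
+13 → Dec 14, 1961.

December 14, 1961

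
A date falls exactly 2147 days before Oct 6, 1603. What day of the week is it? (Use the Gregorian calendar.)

Wednesday

Oct 6, 1603 is a Monday.
2147 mod 7 = 5, so 2147 days before a Monday is Monday − 5 = Wednesday.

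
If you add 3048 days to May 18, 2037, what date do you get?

September 21, 2045

+365 (one year) → May 18, 2038 (2683 left).
+365 (one year) → May 18, 2039 (2318 left).
+366 (one year; includes Feb 29, 2040) → May 18, 2040 (1952 left).
+365 (one year) → May 18, 2041 (1587 left).
+365 (one year) → May 18, 2042 (1222 left).
+365 (one year) → May 18, 2043 (857 left).
+366 (one year; includes Feb 29, 2044) → May 18, 2044 (491 left).
+365 (one year) → May 18, 2045 (126 left).
May has 31 days: +14 → Jun 1, 2045 (112 left).
Jun has 30 days: +30 → Jul 1, 2045 (82 left).
Jul has 31 days: +31 → Aug 1, 2045 (51 left).
Aug has 31 days: +31 → Sep 1, 2045 (20 left).
+20 → Sep 21, 2045.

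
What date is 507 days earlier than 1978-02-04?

−365 (one year) → Feb 4, 1977 (142 left).
−4 → Jan 31, 1977 (end of Jan, 31 days; 138 left).
−31 → Dec 31, 1976 (end of Dec, 31 days; 107 left).
−31 → Nov 30, 1976 (end of Nov, 30 days; 76 left).
−30 → Oct 31, 1976 (end of Oct, 31 days; 46 left).
−31 → Sep 30, 1976 (end of Sep, 30 days; 15 left).
−15 → Sep 15, 1976.

September 15, 1976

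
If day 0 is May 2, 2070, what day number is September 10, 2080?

May 2, 2070 → May 2, 2071: 365 days.
May 2, 2071 → May 2, 2072: 366 days (Feb 29, 2072 is in that span).
May 2, 2072 → May 2, 2073: 365 days.
May 2, 2073 → May 2, 2074: 365 days.
May 2, 2074 → May 2, 2075: 365 days.
May 2, 2075 → May 2, 2076: 366 days (Feb 29, 2076 is in that span).
May 2, 2076 → May 2, 2077: 365 days.
May 2, 2077 → May 2, 2078: 365 days.
May 2, 2078 → May 2, 2079: 365 days.
May 2, 2079 → May 2, 2080: 366 days (Feb 29, 2080 is in that span).
May 2, 2080 → Jun 2, 2080: 31 days (May has 31).
Jun 2, 2080 → Jul 2, 2080: 30 days (June has 30).
Jul 2, 2080 → Aug 2, 2080: 31 days (July has 31).
Aug 2, 2080 → Sep 2, 2080: 31 days (August has 31).
Sep 2, 2080 → Sep 10, 2080: 8 days.
Total: 3784 days.

3784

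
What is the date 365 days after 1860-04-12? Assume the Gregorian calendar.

Apr has 30 days: +19 → May 1, 1860 (346 left).
May has 31 days: +31 → Jun 1, 1860 (315 left).
Jun has 30 days: +30 → Jul 1, 1860 (285 left).
Jul has 31 days: +31 → Aug 1, 1860 (254 left).
Aug has 31 days: +31 → Sep 1, 1860 (223 left).
Sep has 30 days: +30 → Oct 1, 1860 (193 left).
Oct has 31 days: +31 → Nov 1, 1860 (162 left).
Nov has 30 days: +30 → Dec 1, 1860 (132 left).
Dec has 31 days: +31 → Jan 1, 1861 (101 left).
Jan has 31 days: +31 → Feb 1, 1861 (70 left).
Feb has 28 days: +28 → Mar 1, 1861 (42 left).
Mar has 31 days: +31 → Apr 1, 1861 (11 left).
+11 → Apr 12, 1861.

April 12, 1861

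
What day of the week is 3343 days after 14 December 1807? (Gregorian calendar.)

Friday

First find the weekday of Dec 14, 1807. Doomsday rule: the anchor day for the 1800s is Friday. For year 07: 7÷12 = 0 r 7, and 7÷4 = 1, so 0+7+1 = 8.
Friday + 8 ≡ Saturday — that's 1807's doomsday.
In December the doomsday date is Dec 12.
Dec 14 is 2 days after Dec 12; 2 mod 7 = 2, so Saturday + 2 = Monday.
3343 mod 7 = 4, so 3343 days after a Monday is Monday + 4 = Friday.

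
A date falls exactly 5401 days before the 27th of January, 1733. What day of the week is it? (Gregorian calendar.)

Friday

First find the weekday of Jan 27, 1733. Doomsday rule: the anchor day for the 1700s is Sunday. For year 33: 33÷12 = 2 r 9, and 9÷4 = 2, so 2+9+2 = 13.
Sunday + 13 ≡ Saturday — that's 1733's doomsday.
In January the doomsday date is Jan 3 (1733 is not a leap year).
Jan 27 is 24 days after Jan 3; 24 mod 7 = 3, so Saturday + 3 = Tuesday.
5401 mod 7 = 4, so 5401 days before a Tuesday is Tuesday − 4 = Friday.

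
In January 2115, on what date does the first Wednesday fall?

January 2, 2115

January 1, 2115 is a Tuesday.
The first Wednesday is therefore January 2 (1 days later).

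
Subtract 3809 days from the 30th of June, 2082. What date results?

−365 (one year) → Jun 30, 2081 (3444 left).
−365 (one year) → Jun 30, 2080 (3079 left).
−366 (one year; includes Feb 29, 2080) → Jun 30, 2079 (2713 left).
−365 (one year) → Jun 30, 2078 (2348 left).
−365 (one year) → Jun 30, 2077 (1983 left).
−365 (one year) → Jun 30, 2076 (1618 left).
−366 (one year; includes Feb 29, 2076) → Jun 30, 2075 (1252 left).
−365 (one year) → Jun 30, 2074 (887 left).
−365 (one year) → Jun 30, 2073 (522 left).
−365 (one year) → Jun 30, 2072 (157 left).
−30 → May 31, 2072 (end of May, 31 days; 127 left).
−31 → Apr 30, 2072 (end of Apr, 30 days; 96 left).
−30 → Mar 31, 2072 (end of Mar, 31 days; 66 left).
−31 → Feb 29, 2072 (end of Feb, 29 days; 35 left).
−29 → Jan 31, 2072 (end of Jan, 31 days; 6 left).
−6 → Jan 25, 2072.

January 25, 2072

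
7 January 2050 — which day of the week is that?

Doomsday rule: the anchor day for the 2000s is Tuesday. For year 50: 50÷12 = 4 r 2, and 2÷4 = 0, so 4+2+0 = 6.
Tuesday + 6 ≡ Monday — that's 2050's doomsday.
In January the doomsday date is Jan 3 (2050 is not a leap year).
Jan 7 is 4 days after Jan 3; 4 mod 7 = 4, so Monday + 4 = Friday.

Friday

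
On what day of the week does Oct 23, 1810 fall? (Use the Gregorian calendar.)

January 1, 1810 is a Monday.
Jan 1, 1810 → Feb 1, 1810: 31 days (January has 31).
Feb 1, 1810 → Mar 1, 1810: 28 days (February has 28).
Mar 1, 1810 → Apr 1, 1810: 31 days (March has 31).
Apr 1, 1810 → May 1, 1810: 30 days (April has 30).
May 1, 1810 → Jun 1, 1810: 31 days (May has 31).
Jun 1, 1810 → Jul 1, 1810: 30 days (June has 30).
Jul 1, 1810 → Aug 1, 1810: 31 days (July has 31).
Aug 1, 1810 → Sep 1, 1810: 31 days (August has 31).
Sep 1, 1810 → Oct 1, 1810: 30 days (September has 30).
Oct 1, 1810 → Oct 23, 1810: 22 days.
Total: 295 days.
295 mod 7 = 1, so Monday + 1 = Tuesday.

Tuesday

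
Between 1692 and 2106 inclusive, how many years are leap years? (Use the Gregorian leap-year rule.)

Multiples of 4 in [1692,2106]: 104.
Of those, multiples of 100: 5 (not leap unless ÷400).
Multiples of 400: 1.
Leap years = 104 − 5 + 1 = 100.

100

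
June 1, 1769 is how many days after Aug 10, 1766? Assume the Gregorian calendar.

Aug 10, 1766 → Aug 10, 1767: 365 days.
Aug 10, 1767 → Aug 10, 1768: 366 days (Feb 29, 1768 is in that span).
Aug 10, 1768 → Sep 10, 1768: 31 days (August has 31).
Sep 10, 1768 → Oct 10, 1768: 30 days (September has 30).
Oct 10, 1768 → Nov 10, 1768: 31 days (October has 31).
Nov 10, 1768 → Dec 10, 1768: 30 days (November has 30).
Dec 10, 1768 → Jan 10, 1769: 31 days (December has 31).
Jan 10, 1769 → Feb 10, 1769: 31 days (January has 31).
Feb 10, 1769 → Mar 10, 1769: 28 days (February has 28).
Mar 10, 1769 → Apr 10, 1769: 31 days (March has 31).
Apr 10, 1769 → May 10, 1769: 30 days (April has 30).
May 10, 1769 → Jun 1, 1769: 22 days.
Total: 1026 days.

1026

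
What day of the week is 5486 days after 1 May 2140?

Friday

First find the weekday of May 1, 2140. Doomsday rule: the anchor day for the 2100s is Sunday. For year 40: 40÷12 = 3 r 4, and 4÷4 = 1, so 3+4+1 = 8.
Sunday + 8 ≡ Monday — that's 2140's doomsday.
In May the doomsday date is May 9.
May 1 is 8 days before May 9; 8 mod 7 = 1, so Monday − 1 = Sunday.
5486 mod 7 = 5, so 5486 days after a Sunday is Sunday + 5 = Friday.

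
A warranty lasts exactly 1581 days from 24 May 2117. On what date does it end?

+365 (one year) → May 24, 2118 (1216 left).
+365 (one year) → May 24, 2119 (851 left).
+366 (one year; includes Feb 29, 2120) → May 24, 2120 (485 left).
+365 (one year) → May 24, 2121 (120 left).
May has 31 days: +8 → Jun 1, 2121 (112 left).
Jun has 30 days: +30 → Jul 1, 2121 (82 left).
Jul has 31 days: +31 → Aug 1, 2121 (51 left).
Aug has 31 days: +31 → Sep 1, 2121 (20 left).
+20 → Sep 21, 2121.

September 21, 2121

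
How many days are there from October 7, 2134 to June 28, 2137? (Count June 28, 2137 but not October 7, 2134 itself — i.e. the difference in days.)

995

Oct 7, 2134 → Oct 7, 2135: 365 days.
Oct 7, 2135 → Oct 7, 2136: 366 days (Feb 29, 2136 is in that span).
Oct 7, 2136 → Nov 7, 2136: 31 days (October has 31).
Nov 7, 2136 → Dec 7, 2136: 30 days (November has 30).
Dec 7, 2136 → Jan 7, 2137: 31 days (December has 31).
Jan 7, 2137 → Feb 7, 2137: 31 days (January has 31).
Feb 7, 2137 → Mar 7, 2137: 28 days (February has 28).
Mar 7, 2137 → Apr 7, 2137: 31 days (March has 31).
Apr 7, 2137 → May 7, 2137: 30 days (April has 30).
May 7, 2137 → Jun 7, 2137: 31 days (May has 31).
Jun 7, 2137 → Jun 28, 2137: 21 days.
Total: 995 days.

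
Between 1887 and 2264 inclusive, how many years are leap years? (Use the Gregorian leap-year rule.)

92

Multiples of 4 in [1887,2264]: 95.
Of those, multiples of 100: 4 (not leap unless ÷400).
Multiples of 400: 1.
Leap years = 95 − 4 + 1 = 92.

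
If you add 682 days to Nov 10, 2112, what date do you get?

+365 (one year) → Nov 10, 2113 (317 left).
Nov has 30 days: +21 → Dec 1, 2113 (296 left).
Dec has 31 days: +31 → Jan 1, 2114 (265 left).
Jan has 31 days: +31 → Feb 1, 2114 (234 left).
Feb has 28 days: +28 → Mar 1, 2114 (206 left).
Mar has 31 days: +31 → Apr 1, 2114 (175 left).
Apr has 30 days: +30 → May 1, 2114 (145 left).
May has 31 days: +31 → Jun 1, 2114 (114 left).
Jun has 30 days: +30 → Jul 1, 2114 (84 left).
Jul has 31 days: +31 → Aug 1, 2114 (53 left).
Aug has 31 days: +31 → Sep 1, 2114 (22 left).
+22 → Sep 23, 2114.

September 23, 2114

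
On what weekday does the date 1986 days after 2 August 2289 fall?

Wednesday

Aug 2, 2289 is a Friday.
1986 mod 7 = 5, so 1986 days after a Friday is Friday + 5 = Wednesday.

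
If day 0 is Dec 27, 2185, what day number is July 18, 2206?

7507

Dec 27, 2185 → Dec 27, 2186: 365 days.
Dec 27, 2186 → Dec 27, 2187: 365 days.
Dec 27, 2187 → Dec 27, 2188: 366 days (Feb 29, 2188 is in that span).
Dec 27, 2188 → Dec 27, 2189: 365 days.
Dec 27, 2189 → Dec 27, 2190: 365 days.
Dec 27, 2190 → Dec 27, 2191: 365 days.
Dec 27, 2191 → Dec 27, 2192: 366 days (Feb 29, 2192 is in that span).
Dec 27, 2192 → Dec 27, 2193: 365 days.
Dec 27, 2193 → Dec 27, 2194: 365 days.
Dec 27, 2194 → Dec 27, 2195: 365 days.
Dec 27, 2195 → Dec 27, 2196: 366 days (Feb 29, 2196 is in that span).
Dec 27, 2196 → Dec 27, 2197: 365 days.
Dec 27, 2197 → Dec 27, 2198: 365 days.
Dec 27, 2198 → Dec 27, 2199: 365 days.
Dec 27, 2199 → Dec 27, 2200: 365 days.
Dec 27, 2200 → Dec 27, 2201: 365 days.
Dec 27, 2201 → Dec 27, 2202: 365 days.
Dec 27, 2202 → Dec 27, 2203: 365 days.
Dec 27, 2203 → Dec 27, 2204: 366 days (Feb 29, 2204 is in that span).
Dec 27, 2204 → Dec 27, 2205: 365 days.
Dec 27, 2205 → Jan 27, 2206: 31 days (December has 31).
Jan 27, 2206 → Feb 27, 2206: 31 days (January has 31).
Feb 27, 2206 → Mar 27, 2206: 28 days (February has 28).
Mar 27, 2206 → Apr 27, 2206: 31 days (March has 31).
Apr 27, 2206 → May 27, 2206: 30 days (April has 30).
May 27, 2206 → Jun 27, 2206: 31 days (May has 31).
Jun 27, 2206 → Jul 18, 2206: 21 days.
Total: 7507 days.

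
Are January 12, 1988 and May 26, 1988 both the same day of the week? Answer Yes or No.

From Jan 12, 1988 to May 26, 1988 is 135 days.
135 mod 7 = 2, so they are different weekdays.
(Jan 12, 1988 is a Tuesday; May 26, 1988 is a Thursday.)

No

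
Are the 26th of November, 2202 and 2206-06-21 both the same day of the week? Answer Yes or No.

From Nov 26, 2202 to Jun 21, 2206 is 1303 days.
1303 mod 7 = 1, so they are different weekdays.
(Nov 26, 2202 is a Friday; Jun 21, 2206 is a Saturday.)

No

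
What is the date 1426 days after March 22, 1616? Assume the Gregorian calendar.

+365 (one year) → Mar 22, 1617 (1061 left).
+365 (one year) → Mar 22, 1618 (696 left).
+365 (one year) → Mar 22, 1619 (331 left).
Mar has 31 days: +10 → Apr 1, 1619 (321 left).
Apr has 30 days: +30 → May 1, 1619 (291 left).
May has 31 days: +31 → Jun 1, 1619 (260 left).
Jun has 30 days: +30 → Jul 1, 1619 (230 left).
Jul has 31 days: +31 → Aug 1, 1619 (199 left).
Aug has 31 days: +31 → Sep 1, 1619 (168 left).
Sep has 30 days: +30 → Oct 1, 1619 (138 left).
Oct has 31 days: +31 → Nov 1, 1619 (107 left).
Nov has 30 days: +30 → Dec 1, 1619 (77 left).
Dec has 31 days: +31 → Jan 1, 1620 (46 left).
Jan has 31 days: +31 → Feb 1, 1620 (15 left).
+15 → Feb 16, 1620.

February 16, 1620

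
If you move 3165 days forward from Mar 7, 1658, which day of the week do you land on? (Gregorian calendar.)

First find the weekday of Mar 7, 1658. Doomsday rule: the anchor day for the 1600s is Tuesday. For year 58: 58÷12 = 4 r 10, and 10÷4 = 2, so 4+10+2 = 16.
Tuesday + 16 ≡ Thursday — that's 1658's doomsday.
In March the doomsday date is Mar 14.
Mar 7 is 7 days before Mar 14; 7 mod 7 = 0, so Thursday − 0 = Thursday.
3165 mod 7 = 1, so 3165 days after a Thursday is Thursday + 1 = Friday.

Friday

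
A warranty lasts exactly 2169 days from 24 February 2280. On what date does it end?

+366 (one year; includes Feb 29, 2280) → Feb 24, 2281 (1803 left).
+365 (one year) → Feb 24, 2282 (1438 left).
+365 (one year) → Feb 24, 2283 (1073 left).
+365 (one year) → Feb 24, 2284 (708 left).
+366 (one year; includes Feb 29, 2284) → Feb 24, 2285 (342 left).
Feb has 28 days: +5 → Mar 1, 2285 (337 left).
Mar has 31 days: +31 → Apr 1, 2285 (306 left).
Apr has 30 days: +30 → May 1, 2285 (276 left).
May has 31 days: +31 → Jun 1, 2285 (245 left).
Jun has 30 days: +30 → Jul 1, 2285 (215 left).
Jul has 31 days: +31 → Aug 1, 2285 (184 left).
Aug has 31 days: +31 → Sep 1, 2285 (153 left).
Sep has 30 days: +30 → Oct 1, 2285 (123 left).
Oct has 31 days: +31 → Nov 1, 2285 (92 left).
Nov has 30 days: +30 → Dec 1, 2285 (62 left).
Dec has 31 days: +31 → Jan 1, 2286 (31 left).
Jan has 31 days: +31 → Feb 1, 2286 (0 left).

February 1, 2286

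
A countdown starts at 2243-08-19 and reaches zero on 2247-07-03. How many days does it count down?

Aug 19, 2243 → Aug 19, 2244: 366 days (Feb 29, 2244 is in that span).
Aug 19, 2244 → Aug 19, 2245: 365 days.
Aug 19, 2245 → Aug 19, 2246: 365 days.
Aug 19, 2246 → Sep 19, 2246: 31 days (August has 31).
Sep 19, 2246 → Oct 19, 2246: 30 days (September has 30).
Oct 19, 2246 → Nov 19, 2246: 31 days (October has 31).
Nov 19, 2246 → Dec 19, 2246: 30 days (November has 30).
Dec 19, 2246 → Jan 19, 2247: 31 days (December has 31).
Jan 19, 2247 → Feb 19, 2247: 31 days (January has 31).
Feb 19, 2247 → Mar 19, 2247: 28 days (February has 28).
Mar 19, 2247 → Apr 19, 2247: 31 days (March has 31).
Apr 19, 2247 → May 19, 2247: 30 days (April has 30).
May 19, 2247 → Jun 19, 2247: 31 days (May has 31).
Jun 19, 2247 → Jul 3, 2247: 14 days.
Total: 1414 days.

1414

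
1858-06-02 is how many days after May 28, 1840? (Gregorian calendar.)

6579

May 28, 1840 → May 28, 1841: 365 days.
May 28, 1841 → May 28, 1842: 365 days.
May 28, 1842 → May 28, 1843: 365 days.
May 28, 1843 → May 28, 1844: 366 days (Feb 29, 1844 is in that span).
May 28, 1844 → May 28, 1845: 365 days.
May 28, 1845 → May 28, 1846: 365 days.
May 28, 1846 → May 28, 1847: 365 days.
May 28, 1847 → May 28, 1848: 366 days (Feb 29, 1848 is in that span).
May 28, 1848 → May 28, 1849: 365 days.
May 28, 1849 → May 28, 1850: 365 days.
May 28, 1850 → May 28, 1851: 365 days.
May 28, 1851 → May 28, 1852: 366 days (Feb 29, 1852 is in that span).
May 28, 1852 → May 28, 1853: 365 days.
May 28, 1853 → May 28, 1854: 365 days.
May 28, 1854 → May 28, 1855: 365 days.
May 28, 1855 → May 28, 1856: 366 days (Feb 29, 1856 is in that span).
May 28, 1856 → May 28, 1857: 365 days.
May 28, 1857 → Jun 28, 1857: 31 days (May has 31).
Jun 28, 1857 → Jul 28, 1857: 30 days (June has 30).
Jul 28, 1857 → Aug 28, 1857: 31 days (July has 31).
Aug 28, 1857 → Sep 28, 1857: 31 days (August has 31).
Sep 28, 1857 → Oct 28, 1857: 30 days (September has 30).
Oct 28, 1857 → Nov 28, 1857: 31 days (October has 31).
Nov 28, 1857 → Dec 28, 1857: 30 days (November has 30).
Dec 28, 1857 → Jan 28, 1858: 31 days (December has 31).
Jan 28, 1858 → Feb 28, 1858: 31 days (January has 31).
Feb 28, 1858 → Mar 28, 1858: 28 days (February has 28).
Mar 28, 1858 → Apr 28, 1858: 31 days (March has 31).
Apr 28, 1858 → May 28, 1858: 30 days (April has 30).
May 28, 1858 → Jun 2, 1858: 5 days.
Total: 6579 days.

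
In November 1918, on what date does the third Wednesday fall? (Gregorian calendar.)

November 20, 1918

November 1, 1918 is a Friday.
The first Wednesday is therefore November 6 (5 days later).
The third Wednesday is 6 + 2×7 = November 20.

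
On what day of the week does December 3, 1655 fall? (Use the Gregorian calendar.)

Friday

Doomsday rule: the anchor day for the 1600s is Tuesday. For year 55: 55÷12 = 4 r 7, and 7÷4 = 1, so 4+7+1 = 12.
Tuesday + 12 ≡ Sunday — that's 1655's doomsday.
In December the doomsday date is Dec 12.
Dec 3 is 9 days before Dec 12; 9 mod 7 = 2, so Sunday − 2 = Friday.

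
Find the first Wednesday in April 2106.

April 7, 2106

April 1, 2106 is a Thursday.
The first Wednesday is therefore April 7 (6 days later).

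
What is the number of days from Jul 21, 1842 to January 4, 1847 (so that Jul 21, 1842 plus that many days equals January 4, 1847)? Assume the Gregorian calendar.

Jul 21, 1842 → Jul 21, 1843: 365 days.
Jul 21, 1843 → Jul 21, 1844: 366 days (Feb 29, 1844 is in that span).
Jul 21, 1844 → Jul 21, 1845: 365 days.
Jul 21, 1845 → Jul 21, 1846: 365 days.
Jul 21, 1846 → Aug 21, 1846: 31 days (July has 31).
Aug 21, 1846 → Sep 21, 1846: 31 days (August has 31).
Sep 21, 1846 → Oct 21, 1846: 30 days (September has 30).
Oct 21, 1846 → Nov 21, 1846: 31 days (October has 31).
Nov 21, 1846 → Dec 21, 1846: 30 days (November has 30).
Dec 21, 1846 → Jan 4, 1847: 14 days.
Total: 1628 days.

1628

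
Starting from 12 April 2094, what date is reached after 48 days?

May 30, 2094

Apr has 30 days: +19 → May 1, 2094 (29 left).
+29 → May 30, 2094.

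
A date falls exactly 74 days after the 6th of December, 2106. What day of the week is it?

Friday

First find the weekday of Dec 6, 2106. Doomsday rule: the anchor day for the 2100s is Sunday. For year 06: 6÷12 = 0 r 6, and 6÷4 = 1, so 0+6+1 = 7.
Sunday + 7 ≡ Sunday — that's 2106's doomsday.
In December the doomsday date is Dec 12.
Dec 6 is 6 days before Dec 12; 6 mod 7 = 6, so Sunday − 6 = Monday.
74 mod 7 = 4, so 74 days after a Monday is Monday + 4 = Friday.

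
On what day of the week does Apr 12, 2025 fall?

Doomsday rule: the anchor day for the 2000s is Tuesday. For year 25: 25÷12 = 2 r 1, and 1÷4 = 0, so 2+1+0 = 3.
Tuesday + 3 ≡ Friday — that's 2025's doomsday.
In April the doomsday date is Apr 4.
Apr 12 is 8 days after Apr 4; 8 mod 7 = 1, so Friday + 1 = Saturday.

Saturday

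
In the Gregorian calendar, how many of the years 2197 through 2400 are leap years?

Multiples of 4 in [2197,2400]: 51.
Of those, multiples of 100: 3 (not leap unless ÷400).
Multiples of 400: 1.
Leap years = 51 − 3 + 1 = 49.

49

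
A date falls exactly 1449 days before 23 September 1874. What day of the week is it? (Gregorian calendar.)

Wednesday

Sep 23, 1874 is a Wednesday.
1449 mod 7 = 0, so 1449 days before a Wednesday is Wednesday − 0 = Wednesday.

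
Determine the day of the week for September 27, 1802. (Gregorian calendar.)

Monday

Doomsday rule: the anchor day for the 1800s is Friday. For year 02: 2÷12 = 0 r 2, and 2÷4 = 0, so 0+2+0 = 2.
Friday + 2 ≡ Sunday — that's 1802's doomsday.
In September the doomsday date is Sep 5.
Sep 27 is 22 days after Sep 5; 22 mod 7 = 1, so Sunday + 1 = Monday.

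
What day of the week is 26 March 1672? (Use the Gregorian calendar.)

Saturday

Doomsday rule: the anchor day for the 1600s is Tuesday. For year 72: 72÷12 = 6 r 0, and 0÷4 = 0, so 6+0+0 = 6.
Tuesday + 6 ≡ Monday — that's 1672's doomsday.
In March the doomsday date is Mar 14.
Mar 26 is 12 days after Mar 14; 12 mod 7 = 5, so Monday + 5 = Saturday.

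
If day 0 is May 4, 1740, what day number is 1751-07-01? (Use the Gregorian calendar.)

4075

May 4, 1740 → May 4, 1741: 365 days.
May 4, 1741 → May 4, 1742: 365 days.
May 4, 1742 → May 4, 1743: 365 days.
May 4, 1743 → May 4, 1744: 366 days (Feb 29, 1744 is in that span).
May 4, 1744 → May 4, 1745: 365 days.
May 4, 1745 → May 4, 1746: 365 days.
May 4, 1746 → May 4, 1747: 365 days.
May 4, 1747 → May 4, 1748: 366 days (Feb 29, 1748 is in that span).
May 4, 1748 → May 4, 1749: 365 days.
May 4, 1749 → May 4, 1750: 365 days.
May 4, 1750 → May 4, 1751: 365 days.
May 4, 1751 → Jun 4, 1751: 31 days (May has 31).
Jun 4, 1751 → Jul 1, 1751: 27 days.
Total: 4075 days.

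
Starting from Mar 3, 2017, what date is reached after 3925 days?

+365 (one year) → Mar 3, 2018 (3560 left).
+365 (one year) → Mar 3, 2019 (3195 left).
+366 (one year; includes Feb 29, 2020) → Mar 3, 2020 (2829 left).
+365 (one year) → Mar 3, 2021 (2464 left).
+365 (one year) → Mar 3, 2022 (2099 left).
+365 (one year) → Mar 3, 2023 (1734 left).
+366 (one year; includes Feb 29, 2024) → Mar 3, 2024 (1368 left).
+365 (one year) → Mar 3, 2025 (1003 left).
+365 (one year) → Mar 3, 2026 (638 left).
+365 (one year) → Mar 3, 2027 (273 left).
Mar has 31 days: +29 → Apr 1, 2027 (244 left).
Apr has 30 days: +30 → May 1, 2027 (214 left).
May has 31 days: +31 → Jun 1, 2027 (183 left).
Jun has 30 days: +30 → Jul 1, 2027 (153 left).
Jul has 31 days: +31 → Aug 1, 2027 (122 left).
Aug has 31 days: +31 → Sep 1, 2027 (91 left).
Sep has 30 days: +30 → Oct 1, 2027 (61 left).
Oct has 31 days: +31 → Nov 1, 2027 (30 left).
Nov has 30 days: +30 → Dec 1, 2027 (0 left).

December 1, 2027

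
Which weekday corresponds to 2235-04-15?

Doomsday rule: the anchor day for the 2200s is Friday. For year 35: 35÷12 = 2 r 11, and 11÷4 = 2, so 2+11+2 = 15.
Friday + 15 ≡ Saturday — that's 2235's doomsday.
In April the doomsday date is Apr 4.
Apr 15 is 11 days after Apr 4; 11 mod 7 = 4, so Saturday + 4 = Wednesday.

Wednesday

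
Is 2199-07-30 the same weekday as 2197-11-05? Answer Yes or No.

No

From Nov 5, 2197 to Jul 30, 2199 is 632 days.
632 mod 7 = 2, so they are different weekdays.
(Nov 5, 2197 is a Sunday; Jul 30, 2199 is a Tuesday.)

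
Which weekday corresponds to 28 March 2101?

Monday

Doomsday rule: the anchor day for the 2100s is Sunday. For year 01: 1÷12 = 0 r 1, and 1÷4 = 0, so 0+1+0 = 1.
Sunday + 1 ≡ Monday — that's 2101's doomsday.
In March the doomsday date is Mar 14.
Mar 28 is 14 days after Mar 14; 14 mod 7 = 0, so Monday + 0 = Monday.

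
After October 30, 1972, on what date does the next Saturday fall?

Oct 30, 1972 is a Monday.
From Monday to the next Saturday is 5 days.
Oct 30, 1972 + 5 = Nov 4, 1972.

November 4, 1972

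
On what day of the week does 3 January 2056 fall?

Monday

Doomsday rule: the anchor day for the 2000s is Tuesday. For year 56: 56÷12 = 4 r 8, and 8÷4 = 2, so 4+8+2 = 14.
Tuesday + 14 ≡ Tuesday — that's 2056's doomsday.
In January the doomsday date is Jan 4 (2056 is a leap year (divisible by 4)).
Jan 3 is 1 day before Jan 4; 1 mod 7 = 1, so Tuesday − 1 = Monday.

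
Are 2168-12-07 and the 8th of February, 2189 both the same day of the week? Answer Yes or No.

No

From Dec 7, 2168 to Feb 8, 2189 is 7368 days.
7368 mod 7 = 4, so they are different weekdays.
(Dec 7, 2168 is a Wednesday; Feb 8, 2189 is a Sunday.)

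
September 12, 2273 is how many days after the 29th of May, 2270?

1202

May 29, 2270 → May 29, 2271: 365 days.
May 29, 2271 → May 29, 2272: 366 days (Feb 29, 2272 is in that span).
May 29, 2272 → May 29, 2273: 365 days.
May 29, 2273 → Jun 29, 2273: 31 days (May has 31).
Jun 29, 2273 → Jul 29, 2273: 30 days (June has 30).
Jul 29, 2273 → Aug 29, 2273: 31 days (July has 31).
Aug 29, 2273 → Sep 12, 2273: 14 days.
Total: 1202 days.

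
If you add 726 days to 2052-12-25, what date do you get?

+365 (one year) → Dec 25, 2053 (361 left).
Dec has 31 days: +7 → Jan 1, 2054 (354 left).
Jan has 31 days: +31 → Feb 1, 2054 (323 left).
Feb has 28 days: +28 → Mar 1, 2054 (295 left).
Mar has 31 days: +31 → Apr 1, 2054 (264 left).
Apr has 30 days: +30 → May 1, 2054 (234 left).
May has 31 days: +31 → Jun 1, 2054 (203 left).
Jun has 30 days: +30 → Jul 1, 2054 (173 left).
Jul has 31 days: +31 → Aug 1, 2054 (142 left).
Aug has 31 days: +31 → Sep 1, 2054 (111 left).
Sep has 30 days: +30 → Oct 1, 2054 (81 left).
Oct has 31 days: +31 → Nov 1, 2054 (50 left).
Nov has 30 days: +30 → Dec 1, 2054 (20 left).
+20 → Dec 21, 2054.

December 21, 2054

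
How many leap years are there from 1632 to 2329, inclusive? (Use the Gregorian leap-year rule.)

169

Multiples of 4 in [1632,2329]: 175.
Of those, multiples of 100: 7 (not leap unless ÷400).
Multiples of 400: 1.
Leap years = 175 − 7 + 1 = 169.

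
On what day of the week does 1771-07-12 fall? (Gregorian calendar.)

Friday

Doomsday rule: the anchor day for the 1700s is Sunday. For year 71: 71÷12 = 5 r 11, and 11÷4 = 2, so 5+11+2 = 18.
Sunday + 18 ≡ Thursday — that's 1771's doomsday.
In July the doomsday date is Jul 11.
Jul 12 is 1 day after Jul 11; 1 mod 7 = 1, so Thursday + 1 = Friday.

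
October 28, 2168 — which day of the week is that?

Doomsday rule: the anchor day for the 2100s is Sunday. For year 68: 68÷12 = 5 r 8, and 8÷4 = 2, so 5+8+2 = 15.
Sunday + 15 ≡ Monday — that's 2168's doomsday.
In October the doomsday date is Oct 10.
Oct 28 is 18 days after Oct 10; 18 mod 7 = 4, so Monday + 4 = Friday.

Friday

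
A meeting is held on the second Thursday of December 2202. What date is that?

December 9, 2202

December 1, 2202 is a Wednesday.
The first Thursday is therefore December 2 (1 days later).
The second Thursday is 2 + 1×7 = December 9.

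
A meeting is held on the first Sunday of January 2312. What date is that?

January 1, 2312 is a Monday.
The first Sunday is therefore January 7 (6 days later).

January 7, 2312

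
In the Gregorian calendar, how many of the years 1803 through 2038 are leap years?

Multiples of 4 in [1803,2038]: 59.
Of those, multiples of 100: 2 (not leap unless ÷400).
Multiples of 400: 1.
Leap years = 59 − 2 + 1 = 58.

58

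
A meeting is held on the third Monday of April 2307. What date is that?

April 15, 2307

April 1, 2307 is a Monday.
The first Monday is therefore April 1 (same day).
The third Monday is 1 + 2×7 = April 15.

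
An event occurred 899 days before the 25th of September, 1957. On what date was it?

April 10, 1955

−365 (one year) → Sep 25, 1956 (534 left).
−366 (one year; includes Feb 29, 1956) → Sep 25, 1955 (168 left).
−25 → Aug 31, 1955 (end of Aug, 31 days; 143 left).
−31 → Jul 31, 1955 (end of Jul, 31 days; 112 left).
−31 → Jun 30, 1955 (end of Jun, 30 days; 81 left).
−30 → May 31, 1955 (end of May, 31 days; 51 left).
−31 → Apr 30, 1955 (end of Apr, 30 days; 20 left).
−20 → Apr 10, 1955.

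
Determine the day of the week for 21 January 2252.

Wednesday

Doomsday rule: the anchor day for the 2200s is Friday. For year 52: 52÷12 = 4 r 4, and 4÷4 = 1, so 4+4+1 = 9.
Friday + 9 ≡ Sunday — that's 2252's doomsday.
In January the doomsday date is Jan 4 (2252 is a leap year (divisible by 4)).
Jan 21 is 17 days after Jan 4; 17 mod 7 = 3, so Sunday + 3 = Wednesday.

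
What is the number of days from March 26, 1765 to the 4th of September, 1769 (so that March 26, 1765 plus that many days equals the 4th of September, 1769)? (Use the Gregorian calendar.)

1623

Mar 26, 1765 → Mar 26, 1766: 365 days.
Mar 26, 1766 → Mar 26, 1767: 365 days.
Mar 26, 1767 → Mar 26, 1768: 366 days (Feb 29, 1768 is in that span).
Mar 26, 1768 → Mar 26, 1769: 365 days.
Mar 26, 1769 → Apr 26, 1769: 31 days (March has 31).
Apr 26, 1769 → May 26, 1769: 30 days (April has 30).
May 26, 1769 → Jun 26, 1769: 31 days (May has 31).
Jun 26, 1769 → Jul 26, 1769: 30 days (June has 30).
Jul 26, 1769 → Aug 26, 1769: 31 days (July has 31).
Aug 26, 1769 → Sep 4, 1769: 9 days.
Total: 1623 days.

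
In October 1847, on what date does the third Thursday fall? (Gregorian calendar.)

October 21, 1847

October 1, 1847 is a Friday.
The first Thursday is therefore October 7 (6 days later).
The third Thursday is 7 + 2×7 = October 21.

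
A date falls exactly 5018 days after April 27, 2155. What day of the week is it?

Apr 27, 2155 is a Sunday.
5018 mod 7 = 6, so 5018 days after a Sunday is Sunday + 6 = Saturday.

Saturday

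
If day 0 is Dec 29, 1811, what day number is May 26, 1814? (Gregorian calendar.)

Dec 29, 1811 → Dec 29, 1812: 366 days (Feb 29, 1812 is in that span).
Dec 29, 1812 → Dec 29, 1813: 365 days.
Dec 29, 1813 → Jan 29, 1814: 31 days (December has 31).
Jan 29, 1814 → Feb 28, 1814: 30 days (January has 31).
Feb 28, 1814 → Mar 28, 1814: 28 days (February has 28).
Mar 28, 1814 → Apr 28, 1814: 31 days (March has 31).
Apr 28, 1814 → May 26, 1814: 28 days.
Total: 879 days.

879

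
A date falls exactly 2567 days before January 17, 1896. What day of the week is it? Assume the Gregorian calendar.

Jan 17, 1896 is a Friday.
2567 mod 7 = 5, so 2567 days before a Friday is Friday − 5 = Sunday.

Sunday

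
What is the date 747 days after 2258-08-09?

August 25, 2260

+365 (one year) → Aug 9, 2259 (382 left).
Aug has 31 days: +23 → Sep 1, 2259 (359 left).
Sep has 30 days: +30 → Oct 1, 2259 (329 left).
Oct has 31 days: +31 → Nov 1, 2259 (298 left).
Nov has 30 days: +30 → Dec 1, 2259 (268 left).
Dec has 31 days: +31 → Jan 1, 2260 (237 left).
Jan has 31 days: +31 → Feb 1, 2260 (206 left).
Feb has 29 days: +29 → Mar 1, 2260 (177 left).
Mar has 31 days: +31 → Apr 1, 2260 (146 left).
Apr has 30 days: +30 → May 1, 2260 (116 left).
May has 31 days: +31 → Jun 1, 2260 (85 left).
Jun has 30 days: +30 → Jul 1, 2260 (55 left).
Jul has 31 days: +31 → Aug 1, 2260 (24 left).
+24 → Aug 25, 2260.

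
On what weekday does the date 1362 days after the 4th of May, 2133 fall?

Friday

May 4, 2133 is a Monday.
1362 mod 7 = 4, so 1362 days after a Monday is Monday + 4 = Friday.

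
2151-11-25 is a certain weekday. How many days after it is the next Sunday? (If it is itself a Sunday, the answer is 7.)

3

Nov 25, 2151 is a Thursday.
From Thursday to the next Sunday is 3 days.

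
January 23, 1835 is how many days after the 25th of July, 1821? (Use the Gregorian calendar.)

4930

Jul 25, 1821 → Jul 25, 1822: 365 days.
Jul 25, 1822 → Jul 25, 1823: 365 days.
Jul 25, 1823 → Jul 25, 1824: 366 days (Feb 29, 1824 is in that span).
Jul 25, 1824 → Jul 25, 1825: 365 days.
Jul 25, 1825 → Jul 25, 1826: 365 days.
Jul 25, 1826 → Jul 25, 1827: 365 days.
Jul 25, 1827 → Jul 25, 1828: 366 days (Feb 29, 1828 is in that span).
Jul 25, 1828 → Jul 25, 1829: 365 days.
Jul 25, 1829 → Jul 25, 1830: 365 days.
Jul 25, 1830 → Jul 25, 1831: 365 days.
Jul 25, 1831 → Jul 25, 1832: 366 days (Feb 29, 1832 is in that span).
Jul 25, 1832 → Jul 25, 1833: 365 days.
Jul 25, 1833 → Jul 25, 1834: 365 days.
Jul 25, 1834 → Aug 25, 1834: 31 days (July has 31).
Aug 25, 1834 → Sep 25, 1834: 31 days (August has 31).
Sep 25, 1834 → Oct 25, 1834: 30 days (September has 30).
Oct 25, 1834 → Nov 25, 1834: 31 days (October has 31).
Nov 25, 1834 → Dec 25, 1834: 30 days (November has 30).
Dec 25, 1834 → Jan 23, 1835: 29 days.
Total: 4930 days.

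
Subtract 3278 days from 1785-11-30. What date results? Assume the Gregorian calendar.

December 9, 1776

−365 (one year) → Nov 30, 1784 (2913 left).
−366 (one year; includes Feb 29, 1784) → Nov 30, 1783 (2547 left).
−365 (one year) → Nov 30, 1782 (2182 left).
−365 (one year) → Nov 30, 1781 (1817 left).
−365 (one year) → Nov 30, 1780 (1452 left).
−366 (one year; includes Feb 29, 1780) → Nov 30, 1779 (1086 left).
−365 (one year) → Nov 30, 1778 (721 left).
−365 (one year) → Nov 30, 1777 (356 left).
−30 → Oct 31, 1777 (end of Oct, 31 days; 326 left).
−31 → Sep 30, 1777 (end of Sep, 30 days; 295 left).
−30 → Aug 31, 1777 (end of Aug, 31 days; 265 left).
−31 → Jul 31, 1777 (end of Jul, 31 days; 234 left).
−31 → Jun 30, 1777 (end of Jun, 30 days; 203 left).
−30 → May 31, 1777 (end of May, 31 days; 173 left).
−31 → Apr 30, 1777 (end of Apr, 30 days; 142 left).
−30 → Mar 31, 1777 (end of Mar, 31 days; 112 left).
−31 → Feb 28, 1777 (end of Feb, 28 days; 81 left).
−28 → Jan 31, 1777 (end of Jan, 31 days; 53 left).
−31 → Dec 31, 1776 (end of Dec, 31 days; 22 left).
−22 → Dec 9, 1776.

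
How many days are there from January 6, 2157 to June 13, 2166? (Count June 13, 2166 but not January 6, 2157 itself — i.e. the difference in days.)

Jan 6, 2157 → Jan 6, 2158: 365 days.
Jan 6, 2158 → Jan 6, 2159: 365 days.
Jan 6, 2159 → Jan 6, 2160: 365 days.
Jan 6, 2160 → Jan 6, 2161: 366 days (Feb 29, 2160 is in that span).
Jan 6, 2161 → Jan 6, 2162: 365 days.
Jan 6, 2162 → Jan 6, 2163: 365 days.
Jan 6, 2163 → Jan 6, 2164: 365 days.
Jan 6, 2164 → Jan 6, 2165: 366 days (Feb 29, 2164 is in that span).
Jan 6, 2165 → Jan 6, 2166: 365 days.
Jan 6, 2166 → Feb 6, 2166: 31 days (January has 31).
Feb 6, 2166 → Mar 6, 2166: 28 days (February has 28).
Mar 6, 2166 → Apr 6, 2166: 31 days (March has 31).
Apr 6, 2166 → May 6, 2166: 30 days (April has 30).
May 6, 2166 → Jun 6, 2166: 31 days (May has 31).
Jun 6, 2166 → Jun 13, 2166: 7 days.
Total: 3445 days.

3445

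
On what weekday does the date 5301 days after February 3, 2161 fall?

Thursday

First find the weekday of Feb 3, 2161. Doomsday rule: the anchor day for the 2100s is Sunday. For year 61: 61÷12 = 5 r 1, and 1÷4 = 0, so 5+1+0 = 6.
Sunday + 6 ≡ Saturday — that's 2161's doomsday.
In February the doomsday date is Feb 28 (2161 is not a leap year).
Feb 3 is 25 days before Feb 28; 25 mod 7 = 4, so Saturday − 4 = Tuesday.
5301 mod 7 = 2, so 5301 days after a Tuesday is Tuesday + 2 = Thursday.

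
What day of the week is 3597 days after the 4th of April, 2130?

First find the weekday of Apr 4, 2130. Doomsday rule: the anchor day for the 2100s is Sunday. For year 30: 30÷12 = 2 r 6, and 6÷4 = 1, so 2+6+1 = 9.
Sunday + 9 ≡ Tuesday — that's 2130's doomsday.
In April the doomsday date is Apr 4.
Apr 4 is the doomsday itself: Tuesday.
3597 mod 7 = 6, so 3597 days after a Tuesday is Tuesday + 6 = Monday.

Monday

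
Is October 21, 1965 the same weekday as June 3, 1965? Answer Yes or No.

Yes

From Jun 3, 1965 to Oct 21, 1965 is 140 days.
140 mod 7 = 0, so they are the same weekday.
(Jun 3, 1965 is a Thursday; Oct 21, 1965 is a Thursday.)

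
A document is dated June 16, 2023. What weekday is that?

Doomsday rule: the anchor day for the 2000s is Tuesday. For year 23: 23÷12 = 1 r 11, and 11÷4 = 2, so 1+11+2 = 14.
Tuesday + 14 ≡ Tuesday — that's 2023's doomsday.
In June the doomsday date is Jun 6.
Jun 16 is 10 days after Jun 6; 10 mod 7 = 3, so Tuesday + 3 = Friday.

Friday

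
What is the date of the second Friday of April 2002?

April 12, 2002

April 1, 2002 is a Monday.
The first Friday is therefore April 5 (4 days later).
The second Friday is 5 + 1×7 = April 12.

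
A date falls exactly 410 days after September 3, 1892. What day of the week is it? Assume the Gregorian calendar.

Wednesday

First find the weekday of Sep 3, 1892. Doomsday rule: the anchor day for the 1800s is Friday. For year 92: 92÷12 = 7 r 8, and 8÷4 = 2, so 7+8+2 = 17.
Friday + 17 ≡ Monday — that's 1892's doomsday.
In September the doomsday date is Sep 5.
Sep 3 is 2 days before Sep 5; 2 mod 7 = 2, so Monday − 2 = Saturday.
410 mod 7 = 4, so 410 days after a Saturday is Saturday + 4 = Wednesday.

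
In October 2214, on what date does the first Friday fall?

October 1, 2214 is a Saturday.
The first Friday is therefore October 7 (6 days later).

October 7, 2214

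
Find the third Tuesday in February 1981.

February 17, 1981

February 1, 1981 is a Sunday.
The first Tuesday is therefore February 3 (2 days later).
The third Tuesday is 3 + 2×7 = February 17.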